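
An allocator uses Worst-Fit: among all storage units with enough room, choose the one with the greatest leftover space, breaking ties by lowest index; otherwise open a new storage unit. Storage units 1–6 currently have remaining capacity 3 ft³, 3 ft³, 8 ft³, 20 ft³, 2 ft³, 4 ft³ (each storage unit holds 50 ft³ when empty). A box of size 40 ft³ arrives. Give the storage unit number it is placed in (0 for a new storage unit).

0

No storage unit has ≥ 40 ft³ free, so a new storage unit is opened.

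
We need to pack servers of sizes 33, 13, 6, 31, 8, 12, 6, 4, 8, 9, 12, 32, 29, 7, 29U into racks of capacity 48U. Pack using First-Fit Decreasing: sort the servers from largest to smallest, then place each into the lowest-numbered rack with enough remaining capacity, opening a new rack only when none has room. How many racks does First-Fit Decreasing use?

6 racks

Sorted descending: 33, 32, 31, 29, 29, 13, 12, 12, 9, 8, 8, 7, 6, 6, 4.
rack 1: place 33U, 15U left
rack 2: place 32U, 16U left
rack 3: place 31U, 17U left
rack 4: place 29U, 19U left
rack 5: place 29U, 19U left
rack 1: place 13U, 2U left
rack 2: place 12U, 4U left
rack 3: place 12U, 5U left
rack 4: place 9U, 10U left
rack 4: place 8U, 2U left
rack 5: place 8U, 11U left
rack 5: place 7U, 4U left
rack 6: place 6U, 42U left
rack 6: place 6U, 36U left
rack 2: place 4U, 0U left
Final racks: [33,13] [32,12,4] [31,12] [29,9,8] [29,8,7] [6,6].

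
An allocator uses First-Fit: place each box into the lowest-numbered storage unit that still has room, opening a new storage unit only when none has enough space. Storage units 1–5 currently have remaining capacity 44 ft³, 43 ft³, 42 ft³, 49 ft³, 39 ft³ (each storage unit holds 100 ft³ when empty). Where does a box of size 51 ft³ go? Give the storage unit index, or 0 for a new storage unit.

No storage unit has ≥ 51 ft³ free, so a new storage unit is opened.

0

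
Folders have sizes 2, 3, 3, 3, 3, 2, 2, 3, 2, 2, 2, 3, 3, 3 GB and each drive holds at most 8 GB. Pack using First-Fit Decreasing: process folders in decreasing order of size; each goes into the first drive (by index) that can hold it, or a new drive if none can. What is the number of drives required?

Sorted descending: 3, 3, 3, 3, 3, 3, 3, 3, 2, 2, 2, 2, 2, 2.
Put 3 GB in drive 1; 5 GB remain.
Put 3 GB in drive 1; 2 GB remain.
Put 3 GB in drive 2; 5 GB remain.
Put 3 GB in drive 2; 2 GB remain.
Put 3 GB in drive 3; 5 GB remain.
Put 3 GB in drive 3; 2 GB remain.
Put 3 GB in drive 4; 5 GB remain.
Put 3 GB in drive 4; 2 GB remain.
Put 2 GB in drive 1; 0 GB remain.
Put 2 GB in drive 2; 0 GB remain.
Put 2 GB in drive 3; 0 GB remain.
Put 2 GB in drive 4; 0 GB remain.
Put 2 GB in drive 5; 6 GB remain.
Put 2 GB in drive 5; 4 GB remain.
Final drives: [3,3,2] [3,3,2] [3,3,2] [3,3,2] [2,2].

5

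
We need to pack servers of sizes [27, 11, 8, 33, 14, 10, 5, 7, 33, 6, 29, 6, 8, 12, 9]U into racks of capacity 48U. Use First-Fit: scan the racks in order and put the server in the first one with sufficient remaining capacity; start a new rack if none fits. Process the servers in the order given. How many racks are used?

rack 1: place 27U, 21U left
rack 1: place 11U, 10U left
rack 1: place 8U, 2U left
rack 2: place 33U, 15U left
rack 2: place 14U, 1U left
rack 3: place 10U, 38U left
rack 3: place 5U, 33U left
rack 3: place 7U, 26U left
rack 4: place 33U, 15U left
rack 3: place 6U, 20U left
rack 5: place 29U, 19U left
rack 3: place 6U, 14U left
rack 3: place 8U, 6U left
rack 4: place 12U, 3U left
rack 5: place 9U, 10U left
Final racks: [27,11,8] [33,14] [10,5,7,6,6,8] [33,12] [29,9].

5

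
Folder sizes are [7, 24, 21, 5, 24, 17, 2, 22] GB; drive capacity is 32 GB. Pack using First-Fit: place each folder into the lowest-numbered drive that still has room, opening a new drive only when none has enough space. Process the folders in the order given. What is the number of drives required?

5 drives

Put 7 GB in drive 1; 25 GB remain.
Put 24 GB in drive 1; 1 GB remain.
Put 21 GB in drive 2; 11 GB remain.
Put 5 GB in drive 2; 6 GB remain.
Put 24 GB in drive 3; 8 GB remain.
Put 17 GB in drive 4; 15 GB remain.
Put 2 GB in drive 2; 4 GB remain.
Put 22 GB in drive 5; 10 GB remain.
Final drives: [7,24] [21,5,2] [24] [17] [22].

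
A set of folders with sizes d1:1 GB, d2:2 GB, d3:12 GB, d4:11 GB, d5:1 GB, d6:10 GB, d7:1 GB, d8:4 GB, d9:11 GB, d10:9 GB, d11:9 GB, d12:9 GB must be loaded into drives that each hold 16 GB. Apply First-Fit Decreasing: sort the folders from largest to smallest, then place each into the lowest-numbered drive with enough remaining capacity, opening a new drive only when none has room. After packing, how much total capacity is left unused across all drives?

Sorted descending: 12, 11, 11, 10, 9, 9, 9, 4, 2, 1, 1, 1.
drive 1: place 12 GB, 4 GB left
drive 2: place 11 GB, 5 GB left
drive 3: place 11 GB, 5 GB left
drive 4: place 10 GB, 6 GB left
drive 5: place 9 GB, 7 GB left
drive 6: place 9 GB, 7 GB left
drive 7: place 9 GB, 7 GB left
drive 1: place 4 GB, 0 GB left
drive 2: place 2 GB, 3 GB left
drive 2: place 1 GB, 2 GB left
drive 2: place 1 GB, 1 GB left
drive 2: place 1 GB, 0 GB left
7 drives × 16 GB = 112 GB; used 80 GB; unused 32 GB.

32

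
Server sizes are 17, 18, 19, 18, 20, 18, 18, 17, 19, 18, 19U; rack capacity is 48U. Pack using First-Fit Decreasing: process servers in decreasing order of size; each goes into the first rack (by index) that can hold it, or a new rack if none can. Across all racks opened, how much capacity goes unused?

Sorted descending: 20, 19, 19, 19, 18, 18, 18, 18, 18, 17, 17.
Put 20U in rack 1; 28U remain.
Put 19U in rack 1; 9U remain.
Put 19U in rack 2; 29U remain.
Put 19U in rack 2; 10U remain.
Put 18U in rack 3; 30U remain.
Put 18U in rack 3; 12U remain.
Put 18U in rack 4; 30U remain.
Put 18U in rack 4; 12U remain.
Put 18U in rack 5; 30U remain.
Put 17U in rack 5; 13U remain.
Put 17U in rack 6; 31U remain.
6 racks × 48U = 288U; used 201U; unused 87U.

87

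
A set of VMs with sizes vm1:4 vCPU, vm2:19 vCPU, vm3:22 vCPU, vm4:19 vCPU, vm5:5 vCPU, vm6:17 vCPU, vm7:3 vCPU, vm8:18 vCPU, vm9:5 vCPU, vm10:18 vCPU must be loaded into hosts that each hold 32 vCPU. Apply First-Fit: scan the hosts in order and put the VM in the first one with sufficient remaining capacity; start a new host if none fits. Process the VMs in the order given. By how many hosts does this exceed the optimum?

First-Fit: [4,19,5,3] [22,5] [19] [17] [18] [18] → 6 hosts.
6 VMs exceed 16 vCPU (half the capacity), and no two of those can share a host, so at least 6 hosts are needed.
So 6 is already optimal.

0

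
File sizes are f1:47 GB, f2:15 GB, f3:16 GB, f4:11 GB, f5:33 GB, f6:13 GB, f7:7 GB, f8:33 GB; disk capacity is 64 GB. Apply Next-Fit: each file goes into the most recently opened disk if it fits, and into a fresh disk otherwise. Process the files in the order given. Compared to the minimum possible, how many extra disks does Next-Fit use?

0

Next-Fit: [47,15] [16,11,33] [13,7,33] → 3 disks.
Total size 175 GB; any packing needs at least ⌈175/64⌉ = 3 disks.
So 3 is already optimal.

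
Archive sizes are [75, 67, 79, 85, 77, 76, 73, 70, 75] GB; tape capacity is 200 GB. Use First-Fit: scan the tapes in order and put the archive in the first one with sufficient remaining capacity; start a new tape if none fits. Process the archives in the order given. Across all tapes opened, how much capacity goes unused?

323

tape 1: place 75 GB, 125 GB left
tape 1: place 67 GB, 58 GB left
tape 2: place 79 GB, 121 GB left
tape 2: place 85 GB, 36 GB left
tape 3: place 77 GB, 123 GB left
tape 3: place 76 GB, 47 GB left
tape 4: place 73 GB, 127 GB left
tape 4: place 70 GB, 57 GB left
tape 5: place 75 GB, 125 GB left
5 tapes × 200 GB = 1000 GB; used 677 GB; unused 323 GB.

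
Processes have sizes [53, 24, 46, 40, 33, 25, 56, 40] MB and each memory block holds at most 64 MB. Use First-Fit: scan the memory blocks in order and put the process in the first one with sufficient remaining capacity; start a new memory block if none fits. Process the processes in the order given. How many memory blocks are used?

Put 53 MB in memory block 1; 11 MB remain.
Put 24 MB in memory block 2; 40 MB remain.
Put 46 MB in memory block 3; 18 MB remain.
Put 40 MB in memory block 2; 0 MB remain.
Put 33 MB in memory block 4; 31 MB remain.
Put 25 MB in memory block 4; 6 MB remain.
Put 56 MB in memory block 5; 8 MB remain.
Put 40 MB in memory block 6; 24 MB remain.
Final memory blocks: [53] [24,40] [46] [33,25] [56] [40].

6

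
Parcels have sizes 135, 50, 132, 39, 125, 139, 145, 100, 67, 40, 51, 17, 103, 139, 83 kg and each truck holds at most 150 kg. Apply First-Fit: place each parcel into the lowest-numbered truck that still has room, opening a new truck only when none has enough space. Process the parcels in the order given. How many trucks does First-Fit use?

truck 1: place 135 kg, 15 kg left
truck 2: place 50 kg, 100 kg left
truck 3: place 132 kg, 18 kg left
truck 2: place 39 kg, 61 kg left
truck 4: place 125 kg, 25 kg left
truck 5: place 139 kg, 11 kg left
truck 6: place 145 kg, 5 kg left
truck 7: place 100 kg, 50 kg left
truck 8: place 67 kg, 83 kg left
truck 2: place 40 kg, 21 kg left
truck 8: place 51 kg, 32 kg left
truck 2: place 17 kg, 4 kg left
truck 9: place 103 kg, 47 kg left
truck 10: place 139 kg, 11 kg left
truck 11: place 83 kg, 67 kg left

11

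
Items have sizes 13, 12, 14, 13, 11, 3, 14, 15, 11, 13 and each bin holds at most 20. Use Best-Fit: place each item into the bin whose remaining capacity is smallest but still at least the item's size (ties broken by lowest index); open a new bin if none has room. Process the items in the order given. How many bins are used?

bin 1: place 13, 7 left
bin 2: place 12, 8 left
bin 3: place 14, 6 left
bin 4: place 13, 7 left
bin 5: place 11, 9 left
bin 3: place 3, 3 left
bin 6: place 14, 6 left
bin 7: place 15, 5 left
bin 8: place 11, 9 left
bin 9: place 13, 7 left
Final bins: [13] [12] [14,3] [13] [11] [14] [15] [11] [13].

9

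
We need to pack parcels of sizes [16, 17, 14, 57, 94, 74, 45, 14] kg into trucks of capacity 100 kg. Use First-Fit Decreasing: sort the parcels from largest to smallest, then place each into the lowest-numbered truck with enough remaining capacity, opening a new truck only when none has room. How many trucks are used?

Sorted descending: 94, 74, 57, 45, 17, 16, 14, 14.
truck 1: place 94 kg, 6 kg left
truck 2: place 74 kg, 26 kg left
truck 3: place 57 kg, 43 kg left
truck 4: place 45 kg, 55 kg left
truck 2: place 17 kg, 9 kg left
truck 3: place 16 kg, 27 kg left
truck 3: place 14 kg, 13 kg left
truck 4: place 14 kg, 41 kg left

4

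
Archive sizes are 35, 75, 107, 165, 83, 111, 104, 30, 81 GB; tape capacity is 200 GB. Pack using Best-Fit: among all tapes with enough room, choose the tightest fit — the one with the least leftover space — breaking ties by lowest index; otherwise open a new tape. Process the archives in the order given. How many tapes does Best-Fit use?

5

35 GB → tape 1 (remaining 165 GB)
75 GB → tape 1 (remaining 90 GB)
107 GB → tape 2 (remaining 93 GB)
165 GB → tape 3 (remaining 35 GB)
83 GB → tape 1 (remaining 7 GB)
111 GB → tape 4 (remaining 89 GB)
104 GB → tape 5 (remaining 96 GB)
30 GB → tape 3 (remaining 5 GB)
81 GB → tape 4 (remaining 8 GB)
Final tapes: [35,75,83] [107] [165,30] [111,81] [104].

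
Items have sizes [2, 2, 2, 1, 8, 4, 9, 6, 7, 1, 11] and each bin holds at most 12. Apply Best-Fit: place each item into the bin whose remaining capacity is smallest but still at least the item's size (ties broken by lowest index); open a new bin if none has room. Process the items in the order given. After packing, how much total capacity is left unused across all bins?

19

2 → bin 1 (remaining 10)
2 → bin 1 (remaining 8)
2 → bin 1 (remaining 6)
1 → bin 1 (remaining 5)
8 → bin 2 (remaining 4)
4 → bin 2 (remaining 0)
9 → bin 3 (remaining 3)
6 → bin 4 (remaining 6)
7 → bin 5 (remaining 5)
1 → bin 3 (remaining 2)
11 → bin 6 (remaining 1)
6 bins × 12 = 72; used 53; unused 19.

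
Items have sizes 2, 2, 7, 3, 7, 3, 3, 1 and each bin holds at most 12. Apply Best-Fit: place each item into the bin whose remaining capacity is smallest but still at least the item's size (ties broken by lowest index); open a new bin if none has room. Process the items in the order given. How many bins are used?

2 → bin 1 (remaining 10)
2 → bin 1 (remaining 8)
7 → bin 1 (remaining 1)
3 → bin 2 (remaining 9)
7 → bin 2 (remaining 2)
3 → bin 3 (remaining 9)
3 → bin 3 (remaining 6)
1 → bin 1 (remaining 0)
Final bins: [2,2,7,1] [3,7] [3,3].

3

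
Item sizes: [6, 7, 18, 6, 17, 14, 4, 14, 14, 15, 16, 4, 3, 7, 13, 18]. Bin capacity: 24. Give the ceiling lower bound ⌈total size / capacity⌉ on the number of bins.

8 bins

Total size = 6 + 7 + 18 + 6 + 17 + 14 + 4 + 14 + 14 + 15 + 16 + 4 + 3 + 7 + 13 + 18 = 176.
⌈176 / 24⌉ = 8.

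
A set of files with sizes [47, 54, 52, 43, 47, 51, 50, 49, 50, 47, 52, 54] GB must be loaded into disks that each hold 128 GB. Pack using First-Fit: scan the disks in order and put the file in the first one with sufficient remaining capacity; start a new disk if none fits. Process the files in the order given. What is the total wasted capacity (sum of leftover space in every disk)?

Put 47 GB in disk 1; 81 GB remain.
Put 54 GB in disk 1; 27 GB remain.
Put 52 GB in disk 2; 76 GB remain.
Put 43 GB in disk 2; 33 GB remain.
Put 47 GB in disk 3; 81 GB remain.
Put 51 GB in disk 3; 30 GB remain.
Put 50 GB in disk 4; 78 GB remain.
Put 49 GB in disk 4; 29 GB remain.
Put 50 GB in disk 5; 78 GB remain.
Put 47 GB in disk 5; 31 GB remain.
Put 52 GB in disk 6; 76 GB remain.
Put 54 GB in disk 6; 22 GB remain.
6 disks × 128 GB = 768 GB; used 596 GB; unused 172 GB.

172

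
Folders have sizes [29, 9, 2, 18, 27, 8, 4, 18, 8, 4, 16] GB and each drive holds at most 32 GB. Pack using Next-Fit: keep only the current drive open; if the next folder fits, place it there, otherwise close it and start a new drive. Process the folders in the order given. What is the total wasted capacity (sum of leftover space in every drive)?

29 GB → drive 1 (remaining 3 GB)
9 GB → drive 2 (remaining 23 GB)
2 GB → drive 2 (remaining 21 GB)
18 GB → drive 2 (remaining 3 GB)
27 GB → drive 3 (remaining 5 GB)
8 GB → drive 4 (remaining 24 GB)
4 GB → drive 4 (remaining 20 GB)
18 GB → drive 4 (remaining 2 GB)
8 GB → drive 5 (remaining 24 GB)
4 GB → drive 5 (remaining 20 GB)
16 GB → drive 5 (remaining 4 GB)
5 drives × 32 GB = 160 GB; used 143 GB; unused 17 GB.

17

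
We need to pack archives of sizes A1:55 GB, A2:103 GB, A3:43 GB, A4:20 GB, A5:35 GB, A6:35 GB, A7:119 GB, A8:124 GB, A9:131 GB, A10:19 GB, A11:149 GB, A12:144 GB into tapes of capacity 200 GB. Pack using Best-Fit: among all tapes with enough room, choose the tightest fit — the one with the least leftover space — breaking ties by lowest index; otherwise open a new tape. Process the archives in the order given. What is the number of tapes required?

tape 1: place A1 (55 GB), 145 GB left
tape 1: place A2 (103 GB), 42 GB left
tape 2: place A3 (43 GB), 157 GB left
tape 1: place A4 (20 GB), 22 GB left
tape 2: place A5 (35 GB), 122 GB left
tape 2: place A6 (35 GB), 87 GB left
tape 3: place A7 (119 GB), 81 GB left
tape 4: place A8 (124 GB), 76 GB left
tape 5: place A9 (131 GB), 69 GB left
tape 1: place A10 (19 GB), 3 GB left
tape 6: place A11 (149 GB), 51 GB left
tape 7: place A12 (144 GB), 56 GB left
Final tapes: [55,103,20,19] [43,35,35] [119] [124] [131] [149] [144].

7 tapes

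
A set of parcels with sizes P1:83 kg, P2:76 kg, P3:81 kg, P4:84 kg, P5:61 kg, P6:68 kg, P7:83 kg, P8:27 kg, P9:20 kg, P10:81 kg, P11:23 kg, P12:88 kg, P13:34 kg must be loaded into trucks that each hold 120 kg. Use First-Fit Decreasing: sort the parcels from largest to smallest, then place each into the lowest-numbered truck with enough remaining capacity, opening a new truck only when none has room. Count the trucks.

Sorted descending: 88, 84, 83, 83, 81, 81, 76, 68, 61, 34, 27, 23, 20.
truck 1: place 88 kg, 32 kg left
truck 2: place 84 kg, 36 kg left
truck 3: place 83 kg, 37 kg left
truck 4: place 83 kg, 37 kg left
truck 5: place 81 kg, 39 kg left
truck 6: place 81 kg, 39 kg left
truck 7: place 76 kg, 44 kg left
truck 8: place 68 kg, 52 kg left
truck 9: place 61 kg, 59 kg left
truck 2: place 34 kg, 2 kg left
truck 1: place 27 kg, 5 kg left
truck 3: place 23 kg, 14 kg left
truck 4: place 20 kg, 17 kg left
Final trucks: [88,27] [84,34] [83,23] [83,20] [81] [81] [76] [68] [61].

9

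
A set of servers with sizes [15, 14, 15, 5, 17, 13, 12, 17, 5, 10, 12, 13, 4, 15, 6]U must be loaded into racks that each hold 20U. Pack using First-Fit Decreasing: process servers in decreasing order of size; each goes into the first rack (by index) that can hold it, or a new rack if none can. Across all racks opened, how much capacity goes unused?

47

Sorted descending: 17, 17, 15, 15, 15, 14, 13, 13, 12, 12, 10, 6, 5, 5, 4.
17U → rack 1 (remaining 3U)
17U → rack 2 (remaining 3U)
15U → rack 3 (remaining 5U)
15U → rack 4 (remaining 5U)
15U → rack 5 (remaining 5U)
14U → rack 6 (remaining 6U)
13U → rack 7 (remaining 7U)
13U → rack 8 (remaining 7U)
12U → rack 9 (remaining 8U)
12U → rack 10 (remaining 8U)
10U → rack 11 (remaining 10U)
6U → rack 6 (remaining 0U)
5U → rack 3 (remaining 0U)
5U → rack 4 (remaining 0U)
4U → rack 5 (remaining 1U)
11 racks × 20U = 220U; used 173U; unused 47U.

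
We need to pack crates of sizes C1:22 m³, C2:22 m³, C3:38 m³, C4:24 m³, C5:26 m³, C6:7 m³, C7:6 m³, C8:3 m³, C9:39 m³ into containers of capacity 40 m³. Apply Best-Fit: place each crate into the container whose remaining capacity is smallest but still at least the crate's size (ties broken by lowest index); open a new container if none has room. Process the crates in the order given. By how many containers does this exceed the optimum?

0

Best-Fit: [22] [22] [38] [24,3] [26,7,6] [39] → 6 containers.
6 crates exceed 20 m³ (half the capacity), and no two of those can share a container, so at least 6 containers are needed.
So 6 is already optimal.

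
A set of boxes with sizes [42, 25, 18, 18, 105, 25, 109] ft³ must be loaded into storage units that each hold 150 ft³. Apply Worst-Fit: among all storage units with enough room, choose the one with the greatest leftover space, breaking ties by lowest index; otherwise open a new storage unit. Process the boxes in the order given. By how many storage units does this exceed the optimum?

0

Worst-Fit: [42,25,18,18,25] [105] [109] → 3 storage units.
Total size 342 ft³; any packing needs at least ⌈342/150⌉ = 3 storage units.
So 3 is already optimal.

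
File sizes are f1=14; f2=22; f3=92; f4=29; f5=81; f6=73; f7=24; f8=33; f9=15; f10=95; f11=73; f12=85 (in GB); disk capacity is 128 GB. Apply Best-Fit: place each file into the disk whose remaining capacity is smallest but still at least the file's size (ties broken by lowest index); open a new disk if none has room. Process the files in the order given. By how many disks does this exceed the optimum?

Best-Fit: [14,22,92] [29,81,15] [73,24] [33,95] [73] [85] → 6 disks.
6 files exceed 64 GB (half the capacity), and no two of those can share a disk, so at least 6 disks are needed.
So 6 is already optimal.

0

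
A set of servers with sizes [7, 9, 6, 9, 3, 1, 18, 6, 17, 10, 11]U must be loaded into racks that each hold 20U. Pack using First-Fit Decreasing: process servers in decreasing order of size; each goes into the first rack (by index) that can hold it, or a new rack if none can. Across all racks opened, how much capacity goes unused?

Sorted descending: 18, 17, 11, 10, 9, 9, 7, 6, 6, 3, 1.
18U → rack 1 (remaining 2U)
17U → rack 2 (remaining 3U)
11U → rack 3 (remaining 9U)
10U → rack 4 (remaining 10U)
9U → rack 3 (remaining 0U)
9U → rack 4 (remaining 1U)
7U → rack 5 (remaining 13U)
6U → rack 5 (remaining 7U)
6U → rack 5 (remaining 1U)
3U → rack 2 (remaining 0U)
1U → rack 1 (remaining 1U)
5 racks × 20U = 100U; used 97U; unused 3U.

3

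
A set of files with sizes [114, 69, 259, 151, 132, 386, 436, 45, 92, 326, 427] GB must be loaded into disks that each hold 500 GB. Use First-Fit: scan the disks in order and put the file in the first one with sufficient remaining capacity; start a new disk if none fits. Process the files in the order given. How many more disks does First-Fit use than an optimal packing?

1

First-Fit: [114,69,259,45] [151,132,92] [386] [436] [326] [427] → 6 disks.
Total size 2437 GB; any packing needs at least ⌈2437/500⌉ = 5 disks.
An optimal packing achieves that bound: [436,45] [427,69] [386,114] [326,151] [259,132,92] → 5 disks.
Excess: 6 − 5 = 1.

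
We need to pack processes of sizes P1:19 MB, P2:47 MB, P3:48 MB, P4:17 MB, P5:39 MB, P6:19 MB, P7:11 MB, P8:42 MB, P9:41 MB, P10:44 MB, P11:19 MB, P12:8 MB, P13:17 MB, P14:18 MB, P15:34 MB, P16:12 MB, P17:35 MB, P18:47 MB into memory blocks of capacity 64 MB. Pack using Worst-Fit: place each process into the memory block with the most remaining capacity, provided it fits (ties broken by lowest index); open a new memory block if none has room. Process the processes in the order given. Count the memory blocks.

memory block 1: place P1 (19 MB), 45 MB left
memory block 2: place P2 (47 MB), 17 MB left
memory block 3: place P3 (48 MB), 16 MB left
memory block 1: place P4 (17 MB), 28 MB left
memory block 4: place P5 (39 MB), 25 MB left
memory block 1: place P6 (19 MB), 9 MB left
memory block 4: place P7 (11 MB), 14 MB left
memory block 5: place P8 (42 MB), 22 MB left
memory block 6: place P9 (41 MB), 23 MB left
memory block 7: place P10 (44 MB), 20 MB left
memory block 6: place P11 (19 MB), 4 MB left
memory block 5: place P12 (8 MB), 14 MB left
memory block 7: place P13 (17 MB), 3 MB left
memory block 8: place P14 (18 MB), 46 MB left
memory block 8: place P15 (34 MB), 12 MB left
memory block 2: place P16 (12 MB), 5 MB left
memory block 9: place P17 (35 MB), 29 MB left
memory block 10: place P18 (47 MB), 17 MB left
Final memory blocks: [19,17,19] [47,12] [48] [39,11] [42,8] [41,19] [44,17] [18,34] [35] [47].

10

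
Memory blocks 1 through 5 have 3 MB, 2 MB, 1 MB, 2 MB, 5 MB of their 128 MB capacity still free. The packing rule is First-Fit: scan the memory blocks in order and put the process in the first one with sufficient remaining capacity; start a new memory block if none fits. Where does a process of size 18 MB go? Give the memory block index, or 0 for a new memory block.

No memory block has ≥ 18 MB free, so a new memory block is opened.

0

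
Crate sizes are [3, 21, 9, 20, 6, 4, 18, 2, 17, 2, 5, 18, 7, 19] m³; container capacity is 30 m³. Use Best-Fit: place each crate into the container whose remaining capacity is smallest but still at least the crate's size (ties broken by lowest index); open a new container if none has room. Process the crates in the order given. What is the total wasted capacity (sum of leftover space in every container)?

Put 3 m³ in container 1; 27 m³ remain.
Put 21 m³ in container 1; 6 m³ remain.
Put 9 m³ in container 2; 21 m³ remain.
Put 20 m³ in container 2; 1 m³ remain.
Put 6 m³ in container 1; 0 m³ remain.
Put 4 m³ in container 3; 26 m³ remain.
Put 18 m³ in container 3; 8 m³ remain.
Put 2 m³ in container 3; 6 m³ remain.
Put 17 m³ in container 4; 13 m³ remain.
Put 2 m³ in container 3; 4 m³ remain.
Put 5 m³ in container 4; 8 m³ remain.
Put 18 m³ in container 5; 12 m³ remain.
Put 7 m³ in container 4; 1 m³ remain.
Put 19 m³ in container 6; 11 m³ remain.
6 containers × 30 m³ = 180 m³; used 151 m³; unused 29 m³.

29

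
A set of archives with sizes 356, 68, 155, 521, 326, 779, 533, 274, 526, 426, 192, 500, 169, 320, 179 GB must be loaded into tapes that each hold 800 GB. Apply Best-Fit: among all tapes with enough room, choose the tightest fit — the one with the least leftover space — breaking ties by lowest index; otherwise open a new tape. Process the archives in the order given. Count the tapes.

8

tape 1: place 356 GB, 444 GB left
tape 1: place 68 GB, 376 GB left
tape 1: place 155 GB, 221 GB left
tape 2: place 521 GB, 279 GB left
tape 3: place 326 GB, 474 GB left
tape 4: place 779 GB, 21 GB left
tape 5: place 533 GB, 267 GB left
tape 2: place 274 GB, 5 GB left
tape 6: place 526 GB, 274 GB left
tape 3: place 426 GB, 48 GB left
tape 1: place 192 GB, 29 GB left
tape 7: place 500 GB, 300 GB left
tape 5: place 169 GB, 98 GB left
tape 8: place 320 GB, 480 GB left
tape 6: place 179 GB, 95 GB left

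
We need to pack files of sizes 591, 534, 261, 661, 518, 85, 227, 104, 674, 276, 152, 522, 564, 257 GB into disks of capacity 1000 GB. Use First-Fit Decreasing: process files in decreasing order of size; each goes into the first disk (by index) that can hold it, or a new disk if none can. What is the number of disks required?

7 disks

Sorted descending: 674, 661, 591, 564, 534, 522, 518, 276, 261, 257, 227, 152, 104, 85.
disk 1: place 674 GB, 326 GB left
disk 2: place 661 GB, 339 GB left
disk 3: place 591 GB, 409 GB left
disk 4: place 564 GB, 436 GB left
disk 5: place 534 GB, 466 GB left
disk 6: place 522 GB, 478 GB left
disk 7: place 518 GB, 482 GB left
disk 1: place 276 GB, 50 GB left
disk 2: place 261 GB, 78 GB left
disk 3: place 257 GB, 152 GB left
disk 4: place 227 GB, 209 GB left
disk 3: place 152 GB, 0 GB left
disk 4: place 104 GB, 105 GB left
disk 4: place 85 GB, 20 GB left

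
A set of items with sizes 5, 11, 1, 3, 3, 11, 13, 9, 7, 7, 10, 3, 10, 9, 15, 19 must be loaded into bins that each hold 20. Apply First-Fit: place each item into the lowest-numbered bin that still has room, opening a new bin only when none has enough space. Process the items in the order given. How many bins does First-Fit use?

8 bins

Put 5 in bin 1; 15 remain.
Put 11 in bin 1; 4 remain.
Put 1 in bin 1; 3 remain.
Put 3 in bin 1; 0 remain.
Put 3 in bin 2; 17 remain.
Put 11 in bin 2; 6 remain.
Put 13 in bin 3; 7 remain.
Put 9 in bin 4; 11 remain.
Put 7 in bin 3; 0 remain.
Put 7 in bin 4; 4 remain.
Put 10 in bin 5; 10 remain.
Put 3 in bin 2; 3 remain.
Put 10 in bin 5; 0 remain.
Put 9 in bin 6; 11 remain.
Put 15 in bin 7; 5 remain.
Put 19 in bin 8; 1 remain.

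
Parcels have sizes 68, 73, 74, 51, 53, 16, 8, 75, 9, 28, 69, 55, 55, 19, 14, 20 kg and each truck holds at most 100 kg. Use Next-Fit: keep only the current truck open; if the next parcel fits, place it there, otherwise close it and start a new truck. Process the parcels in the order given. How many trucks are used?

truck 1: place 68 kg, 32 kg left
truck 2: place 73 kg, 27 kg left
truck 3: place 74 kg, 26 kg left
truck 4: place 51 kg, 49 kg left
truck 5: place 53 kg, 47 kg left
truck 5: place 16 kg, 31 kg left
truck 5: place 8 kg, 23 kg left
truck 6: place 75 kg, 25 kg left
truck 6: place 9 kg, 16 kg left
truck 7: place 28 kg, 72 kg left
truck 7: place 69 kg, 3 kg left
truck 8: place 55 kg, 45 kg left
truck 9: place 55 kg, 45 kg left
truck 9: place 19 kg, 26 kg left
truck 9: place 14 kg, 12 kg left
truck 10: place 20 kg, 80 kg left
Final trucks: [68] [73] [74] [51] [53,16,8] [75,9] [28,69] [55] [55,19,14] [20].

10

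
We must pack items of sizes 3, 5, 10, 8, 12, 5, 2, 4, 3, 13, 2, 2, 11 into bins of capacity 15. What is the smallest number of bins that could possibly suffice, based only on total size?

6

Total size = 3 + 5 + 10 + 8 + 12 + 5 + 2 + 4 + 3 + 13 + 2 + 2 + 11 = 80.
⌈80 / 15⌉ = 6.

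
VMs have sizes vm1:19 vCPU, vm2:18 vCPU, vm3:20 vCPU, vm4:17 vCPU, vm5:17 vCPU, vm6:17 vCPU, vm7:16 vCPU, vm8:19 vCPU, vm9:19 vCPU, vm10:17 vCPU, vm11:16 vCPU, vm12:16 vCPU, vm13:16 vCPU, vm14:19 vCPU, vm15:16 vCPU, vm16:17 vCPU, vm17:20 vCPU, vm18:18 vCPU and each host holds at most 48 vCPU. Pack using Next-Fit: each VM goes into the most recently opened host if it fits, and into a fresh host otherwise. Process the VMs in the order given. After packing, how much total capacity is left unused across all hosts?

115

host 1: place vm1 (19 vCPU), 29 vCPU left
host 1: place vm2 (18 vCPU), 11 vCPU left
host 2: place vm3 (20 vCPU), 28 vCPU left
host 2: place vm4 (17 vCPU), 11 vCPU left
host 3: place vm5 (17 vCPU), 31 vCPU left
host 3: place vm6 (17 vCPU), 14 vCPU left
host 4: place vm7 (16 vCPU), 32 vCPU left
host 4: place vm8 (19 vCPU), 13 vCPU left
host 5: place vm9 (19 vCPU), 29 vCPU left
host 5: place vm10 (17 vCPU), 12 vCPU left
host 6: place vm11 (16 vCPU), 32 vCPU left
host 6: place vm12 (16 vCPU), 16 vCPU left
host 6: place vm13 (16 vCPU), 0 vCPU left
host 7: place vm14 (19 vCPU), 29 vCPU left
host 7: place vm15 (16 vCPU), 13 vCPU left
host 8: place vm16 (17 vCPU), 31 vCPU left
host 8: place vm17 (20 vCPU), 11 vCPU left
host 9: place vm18 (18 vCPU), 30 vCPU left
9 hosts × 48 vCPU = 432 vCPU; used 317 vCPU; unused 115 vCPU.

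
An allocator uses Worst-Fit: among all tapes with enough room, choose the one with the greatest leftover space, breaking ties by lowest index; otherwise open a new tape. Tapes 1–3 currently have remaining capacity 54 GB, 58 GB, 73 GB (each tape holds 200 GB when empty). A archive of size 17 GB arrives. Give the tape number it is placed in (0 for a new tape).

3

Tapes with room: tape 1 (54 GB), tape 2 (58 GB), tape 3 (73 GB).
Most room is tape 3 with 73 GB free.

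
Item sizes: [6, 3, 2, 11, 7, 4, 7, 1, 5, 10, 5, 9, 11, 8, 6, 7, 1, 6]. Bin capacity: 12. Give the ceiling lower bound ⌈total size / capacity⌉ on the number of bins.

10

Total size = 6 + 3 + 2 + 11 + 7 + 4 + 7 + 1 + 5 + 10 + 5 + 9 + 11 + 8 + 6 + 7 + 1 + 6 = 109.
⌈109 / 12⌉ = 10.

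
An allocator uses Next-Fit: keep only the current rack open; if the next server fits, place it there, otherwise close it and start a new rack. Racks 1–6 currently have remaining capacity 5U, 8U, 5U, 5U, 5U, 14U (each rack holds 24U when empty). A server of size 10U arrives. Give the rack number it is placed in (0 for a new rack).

6

Next-Fit only looks at rack 6, which has 14U free.
10U fits there.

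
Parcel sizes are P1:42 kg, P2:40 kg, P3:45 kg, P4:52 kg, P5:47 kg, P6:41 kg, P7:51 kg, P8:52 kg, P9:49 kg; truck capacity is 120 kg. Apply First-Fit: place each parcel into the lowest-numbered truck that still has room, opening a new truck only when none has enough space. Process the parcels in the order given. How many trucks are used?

truck 1: place P1 (42 kg), 78 kg left
truck 1: place P2 (40 kg), 38 kg left
truck 2: place P3 (45 kg), 75 kg left
truck 2: place P4 (52 kg), 23 kg left
truck 3: place P5 (47 kg), 73 kg left
truck 3: place P6 (41 kg), 32 kg left
truck 4: place P7 (51 kg), 69 kg left
truck 4: place P8 (52 kg), 17 kg left
truck 5: place P9 (49 kg), 71 kg left

5 trucks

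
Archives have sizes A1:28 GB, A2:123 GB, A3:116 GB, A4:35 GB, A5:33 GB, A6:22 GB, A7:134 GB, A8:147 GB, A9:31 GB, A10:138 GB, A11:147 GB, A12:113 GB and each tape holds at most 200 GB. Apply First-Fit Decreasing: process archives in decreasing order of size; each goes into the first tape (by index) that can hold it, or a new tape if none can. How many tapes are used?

Sorted descending: 147, 147, 138, 134, 123, 116, 113, 35, 33, 31, 28, 22.
147 GB → tape 1 (remaining 53 GB)
147 GB → tape 2 (remaining 53 GB)
138 GB → tape 3 (remaining 62 GB)
134 GB → tape 4 (remaining 66 GB)
123 GB → tape 5 (remaining 77 GB)
116 GB → tape 6 (remaining 84 GB)
113 GB → tape 7 (remaining 87 GB)
35 GB → tape 1 (remaining 18 GB)
33 GB → tape 2 (remaining 20 GB)
31 GB → tape 3 (remaining 31 GB)
28 GB → tape 3 (remaining 3 GB)
22 GB → tape 4 (remaining 44 GB)
Final tapes: [147,35] [147,33] [138,31,28] [134,22] [123] [116] [113].

7 tapes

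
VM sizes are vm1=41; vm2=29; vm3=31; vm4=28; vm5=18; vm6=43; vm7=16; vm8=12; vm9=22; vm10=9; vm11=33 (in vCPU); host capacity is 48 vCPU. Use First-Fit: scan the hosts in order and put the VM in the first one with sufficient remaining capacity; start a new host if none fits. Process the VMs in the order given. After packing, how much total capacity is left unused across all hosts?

54

vm1 (41 vCPU) → host 1 (remaining 7 vCPU)
vm2 (29 vCPU) → host 2 (remaining 19 vCPU)
vm3 (31 vCPU) → host 3 (remaining 17 vCPU)
vm4 (28 vCPU) → host 4 (remaining 20 vCPU)
vm5 (18 vCPU) → host 2 (remaining 1 vCPU)
vm6 (43 vCPU) → host 5 (remaining 5 vCPU)
vm7 (16 vCPU) → host 3 (remaining 1 vCPU)
vm8 (12 vCPU) → host 4 (remaining 8 vCPU)
vm9 (22 vCPU) → host 6 (remaining 26 vCPU)
vm10 (9 vCPU) → host 6 (remaining 17 vCPU)
vm11 (33 vCPU) → host 7 (remaining 15 vCPU)
7 hosts × 48 vCPU = 336 vCPU; used 282 vCPU; unused 54 vCPU.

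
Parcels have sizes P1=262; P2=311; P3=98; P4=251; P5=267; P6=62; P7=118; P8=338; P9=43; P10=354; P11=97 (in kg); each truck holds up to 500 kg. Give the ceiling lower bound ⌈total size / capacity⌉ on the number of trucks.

Total size = 262 + 311 + 98 + 251 + 267 + 62 + 118 + 338 + 43 + 354 + 97 = 2201 kg.
⌈2201 / 500⌉ = 5.

5 trucks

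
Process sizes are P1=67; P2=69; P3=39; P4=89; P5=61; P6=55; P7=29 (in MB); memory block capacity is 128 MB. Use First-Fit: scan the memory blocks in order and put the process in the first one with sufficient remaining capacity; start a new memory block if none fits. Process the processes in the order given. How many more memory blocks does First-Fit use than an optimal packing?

0

First-Fit: [67,39] [69,55] [89,29] [61] → 4 memory blocks.
Total size 409 MB; any packing needs at least ⌈409/128⌉ = 4 memory blocks.
So 4 is already optimal.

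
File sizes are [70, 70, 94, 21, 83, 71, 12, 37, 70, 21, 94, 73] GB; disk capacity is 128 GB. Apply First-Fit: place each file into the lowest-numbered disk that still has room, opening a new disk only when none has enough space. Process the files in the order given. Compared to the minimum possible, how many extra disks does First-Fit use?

0

First-Fit: [70,21,12,21] [70,37] [94] [83] [71] [70] [94] [73] → 8 disks.
8 files exceed 64 GB (half the capacity), and no two of those can share a disk, so at least 8 disks are needed.
So 8 is already optimal.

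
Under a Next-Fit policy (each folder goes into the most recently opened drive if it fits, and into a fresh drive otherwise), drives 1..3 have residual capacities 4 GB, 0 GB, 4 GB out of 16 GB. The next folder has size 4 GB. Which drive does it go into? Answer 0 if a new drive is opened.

Next-Fit only looks at drive 3, which has 4 GB free.
4 GB fits there.

3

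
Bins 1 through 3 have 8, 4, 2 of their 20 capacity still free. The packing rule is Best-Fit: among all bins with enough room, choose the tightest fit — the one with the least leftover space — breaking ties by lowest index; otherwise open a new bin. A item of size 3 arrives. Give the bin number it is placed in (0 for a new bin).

Bins with room: bin 1 (8), bin 2 (4).
Tightest fit is bin 2 with 4 free.

2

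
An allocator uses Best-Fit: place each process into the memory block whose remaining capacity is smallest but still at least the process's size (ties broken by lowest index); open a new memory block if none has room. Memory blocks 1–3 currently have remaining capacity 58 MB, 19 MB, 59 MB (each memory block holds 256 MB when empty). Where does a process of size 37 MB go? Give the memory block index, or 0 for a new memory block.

Memory blocks with room: memory block 1 (58 MB), memory block 3 (59 MB).
Tightest fit is memory block 1 with 58 MB free.

1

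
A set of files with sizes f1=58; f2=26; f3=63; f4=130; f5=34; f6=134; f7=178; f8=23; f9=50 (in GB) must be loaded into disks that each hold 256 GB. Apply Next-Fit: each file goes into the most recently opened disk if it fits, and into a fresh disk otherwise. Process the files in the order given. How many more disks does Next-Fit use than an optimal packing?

Next-Fit: [58,26,63] [130,34] [134] [178,23,50] → 4 disks.
Total size 696 GB; any packing needs at least ⌈696/256⌉ = 3 disks.
An optimal packing achieves that bound: [178,63] [134,58,50] [130,34,26,23] → 3 disks.
Excess: 4 − 3 = 1.

1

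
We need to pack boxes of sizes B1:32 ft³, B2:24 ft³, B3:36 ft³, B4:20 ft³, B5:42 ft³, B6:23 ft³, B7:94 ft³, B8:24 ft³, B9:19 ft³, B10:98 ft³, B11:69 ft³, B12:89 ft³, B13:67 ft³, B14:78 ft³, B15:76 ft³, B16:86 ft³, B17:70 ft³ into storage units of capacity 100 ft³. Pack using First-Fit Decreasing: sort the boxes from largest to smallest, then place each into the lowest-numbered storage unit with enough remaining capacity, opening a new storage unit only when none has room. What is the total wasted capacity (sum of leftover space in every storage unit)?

53

Sorted descending: 98, 94, 89, 86, 78, 76, 70, 69, 67, 42, 36, 32, 24, 24, 23, 20, 19.
storage unit 1: place 98 ft³, 2 ft³ left
storage unit 2: place 94 ft³, 6 ft³ left
storage unit 3: place 89 ft³, 11 ft³ left
storage unit 4: place 86 ft³, 14 ft³ left
storage unit 5: place 78 ft³, 22 ft³ left
storage unit 6: place 76 ft³, 24 ft³ left
storage unit 7: place 70 ft³, 30 ft³ left
storage unit 8: place 69 ft³, 31 ft³ left
storage unit 9: place 67 ft³, 33 ft³ left
storage unit 10: place 42 ft³, 58 ft³ left
storage unit 10: place 36 ft³, 22 ft³ left
storage unit 9: place 32 ft³, 1 ft³ left
storage unit 6: place 24 ft³, 0 ft³ left
storage unit 7: place 24 ft³, 6 ft³ left
storage unit 8: place 23 ft³, 8 ft³ left
storage unit 5: place 20 ft³, 2 ft³ left
storage unit 10: place 19 ft³, 3 ft³ left
10 storage units × 100 ft³ = 1000 ft³; used 947 ft³; unused 53 ft³.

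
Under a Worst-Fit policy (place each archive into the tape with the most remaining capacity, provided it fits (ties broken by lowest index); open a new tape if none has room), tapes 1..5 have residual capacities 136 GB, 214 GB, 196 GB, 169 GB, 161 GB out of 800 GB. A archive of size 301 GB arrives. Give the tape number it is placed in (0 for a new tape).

No tape has ≥ 301 GB free, so a new tape is opened.

0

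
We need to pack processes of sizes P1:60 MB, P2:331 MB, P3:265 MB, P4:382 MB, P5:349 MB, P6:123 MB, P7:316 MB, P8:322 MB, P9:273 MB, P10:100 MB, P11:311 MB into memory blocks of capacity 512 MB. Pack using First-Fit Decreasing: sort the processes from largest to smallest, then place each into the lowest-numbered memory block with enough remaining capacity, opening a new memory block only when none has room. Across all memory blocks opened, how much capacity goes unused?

Sorted descending: 382, 349, 331, 322, 316, 311, 273, 265, 123, 100, 60.
Put 382 MB in memory block 1; 130 MB remain.
Put 349 MB in memory block 2; 163 MB remain.
Put 331 MB in memory block 3; 181 MB remain.
Put 322 MB in memory block 4; 190 MB remain.
Put 316 MB in memory block 5; 196 MB remain.
Put 311 MB in memory block 6; 201 MB remain.
Put 273 MB in memory block 7; 239 MB remain.
Put 265 MB in memory block 8; 247 MB remain.
Put 123 MB in memory block 1; 7 MB remain.
Put 100 MB in memory block 2; 63 MB remain.
Put 60 MB in memory block 2; 3 MB remain.
8 memory blocks × 512 MB = 4096 MB; used 2832 MB; unused 1264 MB.

1264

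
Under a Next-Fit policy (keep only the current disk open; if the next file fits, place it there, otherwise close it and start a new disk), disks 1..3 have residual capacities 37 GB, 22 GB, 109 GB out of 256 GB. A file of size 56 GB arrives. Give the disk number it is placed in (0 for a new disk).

Next-Fit only looks at disk 3, which has 109 GB free.
56 GB fits there.

3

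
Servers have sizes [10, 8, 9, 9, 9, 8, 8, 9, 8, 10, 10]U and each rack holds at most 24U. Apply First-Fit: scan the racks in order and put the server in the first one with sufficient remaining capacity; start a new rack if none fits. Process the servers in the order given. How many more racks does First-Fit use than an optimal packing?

First-Fit: [10,8] [9,9] [9,8] [8,9] [8,10] [10] → 6 racks.
Total size 98U; any packing needs at least ⌈98/24⌉ = 5 racks.
An optimal packing achieves that bound: [10,10] [10,9] [9,9] [9,8] [8,8,8] → 5 racks.
Excess: 6 − 5 = 1.

1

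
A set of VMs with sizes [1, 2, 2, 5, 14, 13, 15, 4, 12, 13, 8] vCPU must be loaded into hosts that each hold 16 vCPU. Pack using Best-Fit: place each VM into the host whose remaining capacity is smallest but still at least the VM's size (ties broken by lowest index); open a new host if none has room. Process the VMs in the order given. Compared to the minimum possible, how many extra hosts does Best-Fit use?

Best-Fit: [1,2,2,5,4] [14] [13] [15] [12] [13] [8] → 7 hosts.
Total size 89 vCPU; any packing needs at least ⌈89/16⌉ = 6 hosts.
An optimal packing achieves that bound: [15,1] [14,2] [13,2] [13] [12,4] [8,5] → 6 hosts.
Excess: 7 − 6 = 1.

1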